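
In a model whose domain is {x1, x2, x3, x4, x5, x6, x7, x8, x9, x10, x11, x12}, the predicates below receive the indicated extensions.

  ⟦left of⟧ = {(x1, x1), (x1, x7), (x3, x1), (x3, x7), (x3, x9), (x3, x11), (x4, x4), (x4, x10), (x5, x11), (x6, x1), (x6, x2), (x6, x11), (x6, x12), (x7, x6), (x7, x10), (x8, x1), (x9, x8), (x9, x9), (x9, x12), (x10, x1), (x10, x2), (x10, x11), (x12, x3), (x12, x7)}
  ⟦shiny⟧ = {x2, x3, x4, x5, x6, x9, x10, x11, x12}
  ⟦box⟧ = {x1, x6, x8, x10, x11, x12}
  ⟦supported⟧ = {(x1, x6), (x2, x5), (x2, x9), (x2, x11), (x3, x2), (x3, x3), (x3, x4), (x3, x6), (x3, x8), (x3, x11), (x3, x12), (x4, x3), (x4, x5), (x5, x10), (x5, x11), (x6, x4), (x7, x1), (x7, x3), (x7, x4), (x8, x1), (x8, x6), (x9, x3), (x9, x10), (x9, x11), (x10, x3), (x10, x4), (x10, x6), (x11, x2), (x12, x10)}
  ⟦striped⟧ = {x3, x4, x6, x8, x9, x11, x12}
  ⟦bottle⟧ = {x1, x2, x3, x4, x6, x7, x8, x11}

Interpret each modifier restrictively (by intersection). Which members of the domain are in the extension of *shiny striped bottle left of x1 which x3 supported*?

{x3, x6}

⟦left of x1⟧ = {x : ⟨x, x1⟩ ∈ ⟦left of⟧} = {x1, x3, x6, x8, x10}
⟦which x3 supported⟧ = {x : ⟨x3, x⟩ ∈ ⟦supported⟧} = {x2, x3, x4, x6, x8, x11, x12}
⟦bottle⟧ = {x1, x2, x3, x4, x6, x7, x8, x11}
… ∩ ⟦left of x1⟧ = {x1, x2, x3, x4, x6, x7, x8, x11} ∩ {x1, x3, x6, x8, x10} = {x1, x3, x6, x8}
… ∩ ⟦which x3 supported⟧ = {x1, x3, x6, x8} ∩ {x2, x3, x4, x6, x8, x11, x12} = {x3, x6, x8}
… ∩ ⟦shiny⟧ = {x3, x6, x8} ∩ {x2, x3, x4, x5, x6, x9, x10, x11, x12} = {x3, x6}
… ∩ ⟦striped⟧ = {x3, x6} ∩ {x3, x4, x6, x8, x9, x11, x12} = {x3, x6}
So ⟦shiny striped bottle left of x1 which x3 supported⟧ = {x3, x6}.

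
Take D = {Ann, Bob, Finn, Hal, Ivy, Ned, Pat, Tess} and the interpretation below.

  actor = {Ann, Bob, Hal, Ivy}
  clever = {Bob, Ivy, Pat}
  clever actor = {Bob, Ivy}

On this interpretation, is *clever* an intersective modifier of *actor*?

yes

⟦clever⟧ ∩ ⟦actor⟧ = {Bob, Ivy, Pat} ∩ {Ann, Bob, Hal, Ivy} = {Bob, Ivy}
Observed ⟦clever actor⟧ = {Bob, Ivy}.
These coincide, so the modifier is intersective here.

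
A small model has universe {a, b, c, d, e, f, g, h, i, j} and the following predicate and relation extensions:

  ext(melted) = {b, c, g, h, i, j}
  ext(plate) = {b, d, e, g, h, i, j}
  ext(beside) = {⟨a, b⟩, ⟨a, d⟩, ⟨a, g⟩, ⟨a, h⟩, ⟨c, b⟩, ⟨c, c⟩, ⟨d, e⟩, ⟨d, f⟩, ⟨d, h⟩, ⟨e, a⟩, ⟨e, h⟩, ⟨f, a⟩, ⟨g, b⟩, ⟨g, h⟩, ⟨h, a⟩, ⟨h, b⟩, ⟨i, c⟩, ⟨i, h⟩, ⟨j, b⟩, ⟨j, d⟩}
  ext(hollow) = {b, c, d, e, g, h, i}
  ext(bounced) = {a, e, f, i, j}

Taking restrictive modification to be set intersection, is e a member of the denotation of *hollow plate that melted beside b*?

⟦that melted⟧ = ⟦melted⟧ = {b, c, g, h, i, j}
⟦beside b⟧ = {x : ⟨x, b⟩ ∈ ⟦beside⟧} = {a, c, g, h, j}
⟦plate⟧ = {b, d, e, g, h, i, j}
… ∩ ⟦that melted⟧ = {b, d, e, g, h, i, j} ∩ {b, c, g, h, i, j} = {b, g, h, i, j}
… ∩ ⟦beside b⟧ = {b, g, h, i, j} ∩ {a, c, g, h, j} = {g, h, j}
… ∩ ⟦hollow⟧ = {g, h, j} ∩ {b, c, d, e, g, h, i} = {g, h}
⟦hollow plate that melted beside b⟧ = {g, h}; e ∉ this set.

no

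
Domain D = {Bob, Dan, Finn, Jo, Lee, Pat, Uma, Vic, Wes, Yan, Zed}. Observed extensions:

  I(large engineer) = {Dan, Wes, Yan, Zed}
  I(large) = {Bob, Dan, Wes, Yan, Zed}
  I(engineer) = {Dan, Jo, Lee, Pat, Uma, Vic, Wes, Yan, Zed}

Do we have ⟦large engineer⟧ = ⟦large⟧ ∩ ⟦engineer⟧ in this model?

⟦large⟧ ∩ ⟦engineer⟧ = {Bob, Dan, Wes, Yan, Zed} ∩ {Dan, Jo, Lee, Pat, Uma, Vic, Wes, Yan, Zed} = {Dan, Wes, Yan, Zed}
Observed ⟦large engineer⟧ = {Dan, Wes, Yan, Zed}.
These coincide, so the modifier is intersective here.

yes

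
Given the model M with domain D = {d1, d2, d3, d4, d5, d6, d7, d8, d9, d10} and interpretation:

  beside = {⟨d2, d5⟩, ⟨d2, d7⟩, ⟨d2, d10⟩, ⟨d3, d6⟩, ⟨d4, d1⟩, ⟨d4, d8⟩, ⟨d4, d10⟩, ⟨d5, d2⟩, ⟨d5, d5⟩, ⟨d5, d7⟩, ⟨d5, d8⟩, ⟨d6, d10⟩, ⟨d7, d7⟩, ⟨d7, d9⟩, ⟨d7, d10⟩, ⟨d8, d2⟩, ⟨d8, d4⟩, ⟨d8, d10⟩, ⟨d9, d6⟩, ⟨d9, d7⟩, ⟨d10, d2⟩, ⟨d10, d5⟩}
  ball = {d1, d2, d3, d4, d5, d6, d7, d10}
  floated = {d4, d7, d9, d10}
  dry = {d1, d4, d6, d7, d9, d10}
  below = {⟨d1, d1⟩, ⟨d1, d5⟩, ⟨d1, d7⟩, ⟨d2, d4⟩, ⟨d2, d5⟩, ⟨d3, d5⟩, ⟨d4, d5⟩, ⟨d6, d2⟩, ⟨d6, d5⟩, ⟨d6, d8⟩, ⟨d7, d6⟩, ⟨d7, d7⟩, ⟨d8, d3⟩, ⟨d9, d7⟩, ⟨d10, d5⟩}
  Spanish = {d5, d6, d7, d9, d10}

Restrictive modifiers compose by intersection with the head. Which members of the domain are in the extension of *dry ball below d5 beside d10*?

{d4, d6}

⟦below d5⟧ = {x : ⟨x, d5⟩ ∈ ⟦below⟧} = {d1, d2, d3, d4, d6, d10}
⟦beside d10⟧ = {x : ⟨x, d10⟩ ∈ ⟦beside⟧} = {d2, d4, d6, d7, d8}
⟦ball⟧ = {d1, d2, d3, d4, d5, d6, d7, d10}
… ∩ ⟦below d5⟧ = {d1, d2, d3, d4, d5, d6, d7, d10} ∩ {d1, d2, d3, d4, d6, d10} = {d1, d2, d3, d4, d6, d10}
… ∩ ⟦beside d10⟧ = {d1, d2, d3, d4, d6, d10} ∩ {d2, d4, d6, d7, d8} = {d2, d4, d6}
… ∩ ⟦dry⟧ = {d2, d4, d6} ∩ {d1, d4, d6, d7, d9, d10} = {d4, d6}
So ⟦dry ball below d5 beside d10⟧ = {d4, d6}.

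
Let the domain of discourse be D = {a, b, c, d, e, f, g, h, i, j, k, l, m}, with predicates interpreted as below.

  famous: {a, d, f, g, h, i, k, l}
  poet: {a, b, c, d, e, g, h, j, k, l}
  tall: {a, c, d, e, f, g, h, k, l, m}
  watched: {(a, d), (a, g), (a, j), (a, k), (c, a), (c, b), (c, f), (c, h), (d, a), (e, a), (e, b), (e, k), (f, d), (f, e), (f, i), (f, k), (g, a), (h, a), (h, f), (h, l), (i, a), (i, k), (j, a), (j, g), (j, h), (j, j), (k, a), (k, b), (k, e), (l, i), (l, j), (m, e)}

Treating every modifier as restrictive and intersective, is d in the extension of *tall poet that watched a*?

⟦that watched a⟧ = {x : ⟨x, a⟩ ∈ ⟦watched⟧} = {c, d, e, g, h, i, j, k}
⟦poet⟧ = {a, b, c, d, e, g, h, j, k, l}
… ∩ ⟦that watched a⟧ = {a, b, c, d, e, g, h, j, k, l} ∩ {c, d, e, g, h, i, j, k} = {c, d, e, g, h, j, k}
… ∩ ⟦tall⟧ = {c, d, e, g, h, j, k} ∩ {a, c, d, e, f, g, h, k, l, m} = {c, d, e, g, h, k}
⟦tall poet that watched a⟧ = {c, d, e, g, h, k}; d ∈ this set.

yes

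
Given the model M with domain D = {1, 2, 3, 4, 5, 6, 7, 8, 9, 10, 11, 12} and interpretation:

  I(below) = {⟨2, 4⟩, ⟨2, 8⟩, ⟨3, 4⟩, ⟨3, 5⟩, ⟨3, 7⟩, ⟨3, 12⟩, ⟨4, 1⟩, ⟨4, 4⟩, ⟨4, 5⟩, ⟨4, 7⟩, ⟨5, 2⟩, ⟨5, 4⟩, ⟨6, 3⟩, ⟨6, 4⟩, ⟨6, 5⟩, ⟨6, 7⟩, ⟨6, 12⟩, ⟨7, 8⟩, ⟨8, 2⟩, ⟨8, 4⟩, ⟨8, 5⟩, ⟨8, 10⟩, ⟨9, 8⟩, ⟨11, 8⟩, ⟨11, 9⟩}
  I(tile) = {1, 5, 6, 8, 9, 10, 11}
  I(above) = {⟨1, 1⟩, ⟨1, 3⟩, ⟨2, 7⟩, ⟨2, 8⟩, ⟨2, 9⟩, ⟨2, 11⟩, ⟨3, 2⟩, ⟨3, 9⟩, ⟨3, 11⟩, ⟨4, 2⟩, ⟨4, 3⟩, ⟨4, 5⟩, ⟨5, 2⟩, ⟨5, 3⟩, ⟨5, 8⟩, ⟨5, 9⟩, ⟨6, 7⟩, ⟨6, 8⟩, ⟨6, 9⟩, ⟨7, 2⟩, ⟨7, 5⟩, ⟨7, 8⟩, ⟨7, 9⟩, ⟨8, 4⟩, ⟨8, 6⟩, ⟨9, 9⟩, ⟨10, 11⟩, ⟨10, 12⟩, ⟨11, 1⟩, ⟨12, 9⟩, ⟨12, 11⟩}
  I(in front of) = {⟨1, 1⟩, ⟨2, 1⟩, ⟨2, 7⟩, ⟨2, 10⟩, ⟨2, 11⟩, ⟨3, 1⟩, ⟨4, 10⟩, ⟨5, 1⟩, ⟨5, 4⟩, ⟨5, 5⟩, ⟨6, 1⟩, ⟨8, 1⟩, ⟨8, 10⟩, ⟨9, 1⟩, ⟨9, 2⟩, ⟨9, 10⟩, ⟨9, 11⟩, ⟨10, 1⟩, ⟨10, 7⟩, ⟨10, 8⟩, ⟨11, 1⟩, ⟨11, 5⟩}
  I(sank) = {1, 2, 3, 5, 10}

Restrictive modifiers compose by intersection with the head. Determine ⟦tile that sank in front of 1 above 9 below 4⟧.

{5}

⟦that sank⟧ = ⟦sank⟧ = {1, 2, 3, 5, 10}
⟦in front of 1⟧ = {x : ⟨x, 1⟩ ∈ ⟦in front of⟧} = {1, 2, 3, 5, 6, 8, 9, 10, 11}
⟦above 9⟧ = {x : ⟨x, 9⟩ ∈ ⟦above⟧} = {2, 3, 5, 6, 7, 9, 12}
⟦below 4⟧ = {x : ⟨x, 4⟩ ∈ ⟦below⟧} = {2, 3, 4, 5, 6, 8}
⟦tile⟧ = {1, 5, 6, 8, 9, 10, 11}
… ∩ ⟦that sank⟧ = {1, 5, 6, 8, 9, 10, 11} ∩ {1, 2, 3, 5, 10} = {1, 5, 10}
… ∩ ⟦in front of 1⟧ = {1, 5, 10} ∩ {1, 2, 3, 5, 6, 8, 9, 10, 11} = {1, 5, 10}
… ∩ ⟦above 9⟧ = {1, 5, 10} ∩ {2, 3, 5, 6, 7, 9, 12} = {5}
… ∩ ⟦below 4⟧ = {5} ∩ {2, 3, 4, 5, 6, 8} = {5}
So ⟦tile that sank in front of 1 above 9 below 4⟧ = {5}.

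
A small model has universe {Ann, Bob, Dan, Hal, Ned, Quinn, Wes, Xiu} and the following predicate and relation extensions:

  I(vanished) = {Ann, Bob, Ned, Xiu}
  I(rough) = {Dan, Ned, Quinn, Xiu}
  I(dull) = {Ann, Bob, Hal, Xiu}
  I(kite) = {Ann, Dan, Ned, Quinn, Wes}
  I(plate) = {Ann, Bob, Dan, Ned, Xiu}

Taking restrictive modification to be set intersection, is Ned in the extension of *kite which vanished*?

⟦which vanished⟧ = ⟦vanished⟧ = {Ann, Bob, Ned, Xiu}
⟦kite⟧ = {Ann, Dan, Ned, Quinn, Wes}
… ∩ ⟦which vanished⟧ = {Ann, Dan, Ned, Quinn, Wes} ∩ {Ann, Bob, Ned, Xiu} = {Ann, Ned}
⟦kite which vanished⟧ = {Ann, Ned}; Ned ∈ this set.

yes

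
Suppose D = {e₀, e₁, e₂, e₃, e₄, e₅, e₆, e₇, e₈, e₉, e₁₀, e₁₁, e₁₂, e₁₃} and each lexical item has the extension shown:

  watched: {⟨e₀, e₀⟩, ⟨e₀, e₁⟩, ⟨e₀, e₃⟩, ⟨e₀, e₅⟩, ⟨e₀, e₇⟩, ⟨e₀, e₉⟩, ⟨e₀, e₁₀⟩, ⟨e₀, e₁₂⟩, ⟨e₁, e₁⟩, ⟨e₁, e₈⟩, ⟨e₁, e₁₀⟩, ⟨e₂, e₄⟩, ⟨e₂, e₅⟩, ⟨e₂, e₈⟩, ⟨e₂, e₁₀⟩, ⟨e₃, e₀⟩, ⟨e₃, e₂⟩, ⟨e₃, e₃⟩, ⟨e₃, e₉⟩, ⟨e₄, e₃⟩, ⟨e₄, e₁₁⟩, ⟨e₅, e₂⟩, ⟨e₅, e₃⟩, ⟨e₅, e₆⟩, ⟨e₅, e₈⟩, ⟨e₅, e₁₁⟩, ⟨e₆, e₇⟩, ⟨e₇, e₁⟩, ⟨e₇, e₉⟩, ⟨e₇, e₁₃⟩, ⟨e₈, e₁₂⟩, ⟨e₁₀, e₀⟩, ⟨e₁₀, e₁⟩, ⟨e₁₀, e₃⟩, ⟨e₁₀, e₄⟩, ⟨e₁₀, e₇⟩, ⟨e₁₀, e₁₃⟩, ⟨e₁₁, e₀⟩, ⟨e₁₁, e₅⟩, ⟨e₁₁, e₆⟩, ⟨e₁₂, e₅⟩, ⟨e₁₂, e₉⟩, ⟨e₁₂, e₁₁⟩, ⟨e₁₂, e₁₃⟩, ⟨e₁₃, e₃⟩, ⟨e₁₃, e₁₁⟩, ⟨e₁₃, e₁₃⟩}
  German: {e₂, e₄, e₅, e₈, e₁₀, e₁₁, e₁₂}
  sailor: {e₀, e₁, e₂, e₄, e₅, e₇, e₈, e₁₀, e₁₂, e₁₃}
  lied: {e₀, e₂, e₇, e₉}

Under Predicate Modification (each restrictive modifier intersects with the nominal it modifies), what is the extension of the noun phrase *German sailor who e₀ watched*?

⟦who e₀ watched⟧ = {x : ⟨e₀, x⟩ ∈ ⟦watched⟧} = {e₀, e₁, e₃, e₅, e₇, e₉, e₁₀, e₁₂}
⟦sailor⟧ = {e₀, e₁, e₂, e₄, e₅, e₇, e₈, e₁₀, e₁₂, e₁₃}
… ∩ ⟦who e₀ watched⟧ = {e₀, e₁, e₂, e₄, e₅, e₇, e₈, e₁₀, e₁₂, e₁₃} ∩ {e₀, e₁, e₃, e₅, e₇, e₉, e₁₀, e₁₂} = {e₀, e₁, e₅, e₇, e₁₀, e₁₂}
… ∩ ⟦German⟧ = {e₀, e₁, e₅, e₇, e₁₀, e₁₂} ∩ {e₂, e₄, e₅, e₈, e₁₀, e₁₁, e₁₂} = {e₅, e₁₀, e₁₂}
So ⟦German sailor who e₀ watched⟧ = {e₅, e₁₀, e₁₂}.

{e₅, e₁₀, e₁₂}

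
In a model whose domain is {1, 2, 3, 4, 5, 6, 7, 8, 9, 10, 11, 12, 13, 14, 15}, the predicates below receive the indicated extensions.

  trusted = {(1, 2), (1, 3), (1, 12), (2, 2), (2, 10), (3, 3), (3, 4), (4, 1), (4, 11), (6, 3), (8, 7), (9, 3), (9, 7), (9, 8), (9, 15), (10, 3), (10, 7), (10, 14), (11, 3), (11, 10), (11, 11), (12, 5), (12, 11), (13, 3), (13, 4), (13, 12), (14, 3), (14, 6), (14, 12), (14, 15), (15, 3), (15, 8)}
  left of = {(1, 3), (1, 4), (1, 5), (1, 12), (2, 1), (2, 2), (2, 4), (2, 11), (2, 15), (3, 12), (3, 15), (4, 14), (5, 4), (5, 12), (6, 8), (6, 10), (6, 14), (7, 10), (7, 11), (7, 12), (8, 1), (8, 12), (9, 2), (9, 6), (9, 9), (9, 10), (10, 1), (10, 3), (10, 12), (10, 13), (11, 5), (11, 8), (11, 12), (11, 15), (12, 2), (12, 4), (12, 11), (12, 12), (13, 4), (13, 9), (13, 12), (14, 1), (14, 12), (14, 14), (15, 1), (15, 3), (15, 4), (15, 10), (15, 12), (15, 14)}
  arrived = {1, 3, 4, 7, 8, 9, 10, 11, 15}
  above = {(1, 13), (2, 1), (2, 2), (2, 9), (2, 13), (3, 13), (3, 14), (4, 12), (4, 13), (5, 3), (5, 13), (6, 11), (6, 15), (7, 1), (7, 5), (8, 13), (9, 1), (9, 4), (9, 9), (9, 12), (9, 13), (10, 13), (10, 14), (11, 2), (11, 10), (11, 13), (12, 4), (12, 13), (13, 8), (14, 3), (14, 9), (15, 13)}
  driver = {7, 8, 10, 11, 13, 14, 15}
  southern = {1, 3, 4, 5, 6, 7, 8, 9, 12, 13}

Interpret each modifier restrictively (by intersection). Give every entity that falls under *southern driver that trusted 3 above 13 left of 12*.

{}

⟦that trusted 3⟧ = {x : ⟨x, 3⟩ ∈ ⟦trusted⟧} = {1, 3, 6, 9, 10, 11, 13, 14, 15}
⟦above 13⟧ = {x : ⟨x, 13⟩ ∈ ⟦above⟧} = {1, 2, 3, 4, 5, 8, 9, 10, 11, 12, 15}
⟦left of 12⟧ = {x : ⟨x, 12⟩ ∈ ⟦left of⟧} = {1, 3, 5, 7, 8, 10, 11, 12, 13, 14, 15}
⟦driver⟧ = {7, 8, 10, 11, 13, 14, 15}
… ∩ ⟦that trusted 3⟧ = {7, 8, 10, 11, 13, 14, 15} ∩ {1, 3, 6, 9, 10, 11, 13, 14, 15} = {10, 11, 13, 14, 15}
… ∩ ⟦above 13⟧ = {10, 11, 13, 14, 15} ∩ {1, 2, 3, 4, 5, 8, 9, 10, 11, 12, 15} = {10, 11, 15}
… ∩ ⟦left of 12⟧ = {10, 11, 15} ∩ {1, 3, 5, 7, 8, 10, 11, 12, 13, 14, 15} = {10, 11, 15}
… ∩ ⟦southern⟧ = {10, 11, 15} ∩ {1, 3, 4, 5, 6, 7, 8, 9, 12, 13} = ∅
So ⟦southern driver that trusted 3 above 13 left of 12⟧ = {}.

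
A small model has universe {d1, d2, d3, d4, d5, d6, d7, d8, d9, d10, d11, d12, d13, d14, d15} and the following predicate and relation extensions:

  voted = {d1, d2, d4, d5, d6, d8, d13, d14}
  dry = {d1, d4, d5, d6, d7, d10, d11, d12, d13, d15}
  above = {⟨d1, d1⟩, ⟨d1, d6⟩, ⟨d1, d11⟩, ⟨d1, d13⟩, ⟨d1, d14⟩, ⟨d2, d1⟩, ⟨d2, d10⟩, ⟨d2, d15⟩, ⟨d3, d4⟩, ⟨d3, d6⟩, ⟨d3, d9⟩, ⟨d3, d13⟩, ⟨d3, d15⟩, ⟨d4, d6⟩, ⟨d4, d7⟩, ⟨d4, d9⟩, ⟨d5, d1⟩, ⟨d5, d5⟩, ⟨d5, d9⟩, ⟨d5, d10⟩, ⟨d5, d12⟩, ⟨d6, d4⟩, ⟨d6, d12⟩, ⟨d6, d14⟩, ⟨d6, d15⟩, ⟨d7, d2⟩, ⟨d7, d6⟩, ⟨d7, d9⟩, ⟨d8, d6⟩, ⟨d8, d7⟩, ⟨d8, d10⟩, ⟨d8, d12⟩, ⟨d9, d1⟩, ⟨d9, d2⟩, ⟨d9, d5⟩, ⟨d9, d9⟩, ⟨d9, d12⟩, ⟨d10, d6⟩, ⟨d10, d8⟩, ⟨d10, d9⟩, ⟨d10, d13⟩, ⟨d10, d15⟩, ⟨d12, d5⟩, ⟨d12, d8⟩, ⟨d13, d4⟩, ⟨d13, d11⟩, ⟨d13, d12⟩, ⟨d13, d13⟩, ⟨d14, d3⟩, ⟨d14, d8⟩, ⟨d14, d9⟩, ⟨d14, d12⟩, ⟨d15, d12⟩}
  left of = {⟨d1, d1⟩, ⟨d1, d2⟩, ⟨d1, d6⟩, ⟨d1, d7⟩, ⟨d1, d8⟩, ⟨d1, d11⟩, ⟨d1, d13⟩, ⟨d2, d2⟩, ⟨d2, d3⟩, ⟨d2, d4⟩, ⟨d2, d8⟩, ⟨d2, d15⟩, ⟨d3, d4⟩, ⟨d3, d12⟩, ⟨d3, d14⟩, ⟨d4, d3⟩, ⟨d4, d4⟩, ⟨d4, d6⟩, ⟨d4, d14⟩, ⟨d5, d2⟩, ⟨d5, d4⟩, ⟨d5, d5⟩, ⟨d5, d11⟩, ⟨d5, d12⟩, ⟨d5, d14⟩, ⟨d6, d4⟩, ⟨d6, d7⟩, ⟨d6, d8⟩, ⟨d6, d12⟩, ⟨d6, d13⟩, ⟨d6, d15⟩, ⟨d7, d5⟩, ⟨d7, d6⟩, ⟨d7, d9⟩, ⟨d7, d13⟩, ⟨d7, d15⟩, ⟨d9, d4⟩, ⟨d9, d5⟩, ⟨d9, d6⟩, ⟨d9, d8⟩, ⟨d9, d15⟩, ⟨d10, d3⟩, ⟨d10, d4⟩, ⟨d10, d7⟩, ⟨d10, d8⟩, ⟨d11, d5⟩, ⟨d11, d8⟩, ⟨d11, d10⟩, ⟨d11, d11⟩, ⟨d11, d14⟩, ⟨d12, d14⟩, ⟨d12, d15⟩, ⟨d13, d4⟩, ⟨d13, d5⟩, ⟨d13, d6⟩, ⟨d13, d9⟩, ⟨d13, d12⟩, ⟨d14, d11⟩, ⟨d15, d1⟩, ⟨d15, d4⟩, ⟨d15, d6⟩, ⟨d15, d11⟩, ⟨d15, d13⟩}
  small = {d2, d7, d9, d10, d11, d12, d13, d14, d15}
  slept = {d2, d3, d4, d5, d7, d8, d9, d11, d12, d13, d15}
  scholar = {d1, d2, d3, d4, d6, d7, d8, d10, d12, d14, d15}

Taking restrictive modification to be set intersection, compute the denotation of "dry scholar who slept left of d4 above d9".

⟦who slept⟧ = ⟦slept⟧ = {d2, d3, d4, d5, d7, d8, d9, d11, d12, d13, d15}
⟦left of d4⟧ = {x : ⟨x, d4⟩ ∈ ⟦left of⟧} = {d2, d3, d4, d5, d6, d9, d10, d13, d15}
⟦above d9⟧ = {x : ⟨x, d9⟩ ∈ ⟦above⟧} = {d3, d4, d5, d7, d9, d10, d14}
⟦scholar⟧ = {d1, d2, d3, d4, d6, d7, d8, d10, d12, d14, d15}
… ∩ ⟦who slept⟧ = {d1, d2, d3, d4, d6, d7, d8, d10, d12, d14, d15} ∩ {d2, d3, d4, d5, d7, d8, d9, d11, d12, d13, d15} = {d2, d3, d4, d7, d8, d12, d15}
… ∩ ⟦left of d4⟧ = {d2, d3, d4, d7, d8, d12, d15} ∩ {d2, d3, d4, d5, d6, d9, d10, d13, d15} = {d2, d3, d4, d15}
… ∩ ⟦above d9⟧ = {d2, d3, d4, d15} ∩ {d3, d4, d5, d7, d9, d10, d14} = {d3, d4}
… ∩ ⟦dry⟧ = {d3, d4} ∩ {d1, d4, d5, d6, d7, d10, d11, d12, d13, d15} = {d4}
So ⟦dry scholar who slept left of d4 above d9⟧ = {d4}.

{d4}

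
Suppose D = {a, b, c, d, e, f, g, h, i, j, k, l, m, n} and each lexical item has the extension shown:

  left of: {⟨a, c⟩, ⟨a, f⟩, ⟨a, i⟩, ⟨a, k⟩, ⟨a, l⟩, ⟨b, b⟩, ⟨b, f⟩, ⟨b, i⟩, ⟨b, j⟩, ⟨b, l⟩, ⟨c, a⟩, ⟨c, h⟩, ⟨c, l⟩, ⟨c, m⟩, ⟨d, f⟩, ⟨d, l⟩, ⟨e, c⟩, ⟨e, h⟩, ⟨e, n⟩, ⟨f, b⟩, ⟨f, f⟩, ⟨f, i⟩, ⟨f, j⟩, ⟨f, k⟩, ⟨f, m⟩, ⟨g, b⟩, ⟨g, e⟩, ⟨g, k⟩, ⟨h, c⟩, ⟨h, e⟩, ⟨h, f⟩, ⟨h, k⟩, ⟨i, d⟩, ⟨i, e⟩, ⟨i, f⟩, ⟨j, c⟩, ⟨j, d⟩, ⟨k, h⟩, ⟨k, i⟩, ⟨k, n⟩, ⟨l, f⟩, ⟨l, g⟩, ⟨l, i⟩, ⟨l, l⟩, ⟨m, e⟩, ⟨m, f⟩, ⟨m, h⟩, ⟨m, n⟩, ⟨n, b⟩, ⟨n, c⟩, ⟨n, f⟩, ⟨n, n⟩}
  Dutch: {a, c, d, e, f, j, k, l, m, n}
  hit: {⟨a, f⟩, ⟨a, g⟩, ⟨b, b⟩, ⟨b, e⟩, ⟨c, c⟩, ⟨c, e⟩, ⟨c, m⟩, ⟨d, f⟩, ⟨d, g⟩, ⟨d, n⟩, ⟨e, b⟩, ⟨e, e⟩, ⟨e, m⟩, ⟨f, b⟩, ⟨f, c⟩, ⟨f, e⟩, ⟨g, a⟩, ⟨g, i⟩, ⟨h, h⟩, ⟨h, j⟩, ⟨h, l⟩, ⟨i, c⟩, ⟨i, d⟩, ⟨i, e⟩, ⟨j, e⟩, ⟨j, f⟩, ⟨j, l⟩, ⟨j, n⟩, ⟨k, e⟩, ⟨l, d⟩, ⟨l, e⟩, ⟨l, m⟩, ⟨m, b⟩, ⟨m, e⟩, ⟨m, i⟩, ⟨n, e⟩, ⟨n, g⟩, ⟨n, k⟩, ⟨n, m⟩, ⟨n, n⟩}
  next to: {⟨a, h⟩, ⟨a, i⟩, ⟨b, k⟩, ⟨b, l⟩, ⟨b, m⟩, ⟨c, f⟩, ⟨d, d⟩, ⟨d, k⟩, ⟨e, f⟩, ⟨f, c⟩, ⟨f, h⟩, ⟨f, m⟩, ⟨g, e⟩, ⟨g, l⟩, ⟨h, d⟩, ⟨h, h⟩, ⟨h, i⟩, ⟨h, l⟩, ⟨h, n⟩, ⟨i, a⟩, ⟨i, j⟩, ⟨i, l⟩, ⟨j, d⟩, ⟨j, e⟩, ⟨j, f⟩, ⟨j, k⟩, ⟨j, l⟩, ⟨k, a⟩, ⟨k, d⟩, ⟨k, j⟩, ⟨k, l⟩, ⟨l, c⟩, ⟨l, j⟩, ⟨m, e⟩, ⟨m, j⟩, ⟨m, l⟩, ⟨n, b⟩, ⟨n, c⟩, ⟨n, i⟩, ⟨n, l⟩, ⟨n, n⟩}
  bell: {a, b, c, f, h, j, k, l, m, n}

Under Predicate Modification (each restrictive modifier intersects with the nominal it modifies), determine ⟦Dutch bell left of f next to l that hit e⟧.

⟦left of f⟧ = {x : ⟨x, f⟩ ∈ ⟦left of⟧} = {a, b, d, f, h, i, l, m, n}
⟦next to l⟧ = {x : ⟨x, l⟩ ∈ ⟦next to⟧} = {b, g, h, i, j, k, m, n}
⟦that hit e⟧ = {x : ⟨x, e⟩ ∈ ⟦hit⟧} = {b, c, e, f, i, j, k, l, m, n}
⟦bell⟧ = {a, b, c, f, h, j, k, l, m, n}
… ∩ ⟦left of f⟧ = {a, b, c, f, h, j, k, l, m, n} ∩ {a, b, d, f, h, i, l, m, n} = {a, b, f, h, l, m, n}
… ∩ ⟦next to l⟧ = {a, b, f, h, l, m, n} ∩ {b, g, h, i, j, k, m, n} = {b, h, m, n}
… ∩ ⟦that hit e⟧ = {b, h, m, n} ∩ {b, c, e, f, i, j, k, l, m, n} = {b, m, n}
… ∩ ⟦Dutch⟧ = {b, m, n} ∩ {a, c, d, e, f, j, k, l, m, n} = {m, n}
So ⟦Dutch bell left of f next to l that hit e⟧ = {m, n}.

{m, n}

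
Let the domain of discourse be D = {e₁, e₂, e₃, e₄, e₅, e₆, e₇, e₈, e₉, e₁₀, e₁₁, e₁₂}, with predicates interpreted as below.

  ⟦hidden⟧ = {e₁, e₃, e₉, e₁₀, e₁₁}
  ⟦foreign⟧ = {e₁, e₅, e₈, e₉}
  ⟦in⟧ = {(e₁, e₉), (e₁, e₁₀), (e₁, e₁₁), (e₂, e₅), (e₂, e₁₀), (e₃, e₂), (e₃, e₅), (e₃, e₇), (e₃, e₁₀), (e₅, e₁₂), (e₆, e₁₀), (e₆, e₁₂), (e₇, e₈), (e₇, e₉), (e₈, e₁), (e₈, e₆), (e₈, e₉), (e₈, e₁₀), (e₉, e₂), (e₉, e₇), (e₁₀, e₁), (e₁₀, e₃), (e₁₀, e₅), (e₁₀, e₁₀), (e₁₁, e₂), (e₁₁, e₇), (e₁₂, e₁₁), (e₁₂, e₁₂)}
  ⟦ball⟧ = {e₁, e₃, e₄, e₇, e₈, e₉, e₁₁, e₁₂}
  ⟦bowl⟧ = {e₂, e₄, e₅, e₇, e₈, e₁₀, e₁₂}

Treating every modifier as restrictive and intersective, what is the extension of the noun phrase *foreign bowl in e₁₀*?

{e₈}

⟦in e₁₀⟧ = {x : ⟨x, e₁₀⟩ ∈ ⟦in⟧} = {e₁, e₂, e₃, e₆, e₈, e₁₀}
⟦bowl⟧ = {e₂, e₄, e₅, e₇, e₈, e₁₀, e₁₂}
… ∩ ⟦in e₁₀⟧ = {e₂, e₄, e₅, e₇, e₈, e₁₀, e₁₂} ∩ {e₁, e₂, e₃, e₆, e₈, e₁₀} = {e₂, e₈, e₁₀}
… ∩ ⟦foreign⟧ = {e₂, e₈, e₁₀} ∩ {e₁, e₅, e₈, e₉} = {e₈}
So ⟦foreign bowl in e₁₀⟧ = {e₈}.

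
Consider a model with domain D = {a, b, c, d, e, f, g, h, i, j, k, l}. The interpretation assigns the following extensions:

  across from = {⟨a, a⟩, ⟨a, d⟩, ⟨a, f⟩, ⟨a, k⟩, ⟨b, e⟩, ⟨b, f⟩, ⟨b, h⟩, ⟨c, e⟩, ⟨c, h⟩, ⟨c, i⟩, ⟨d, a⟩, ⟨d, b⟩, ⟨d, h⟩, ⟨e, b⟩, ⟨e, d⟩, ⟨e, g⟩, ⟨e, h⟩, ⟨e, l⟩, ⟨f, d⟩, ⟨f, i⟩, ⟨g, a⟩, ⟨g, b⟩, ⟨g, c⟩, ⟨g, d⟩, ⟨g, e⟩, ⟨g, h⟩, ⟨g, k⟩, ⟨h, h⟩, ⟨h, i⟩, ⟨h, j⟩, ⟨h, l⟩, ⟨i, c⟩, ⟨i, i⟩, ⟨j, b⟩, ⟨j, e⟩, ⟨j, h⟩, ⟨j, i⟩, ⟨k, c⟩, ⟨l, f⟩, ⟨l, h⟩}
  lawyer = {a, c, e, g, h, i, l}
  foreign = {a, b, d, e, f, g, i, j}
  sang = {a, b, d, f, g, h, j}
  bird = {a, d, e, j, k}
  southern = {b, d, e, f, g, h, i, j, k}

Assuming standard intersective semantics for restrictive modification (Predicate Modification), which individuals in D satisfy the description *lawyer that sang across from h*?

⟦that sang⟧ = ⟦sang⟧ = {a, b, d, f, g, h, j}
⟦across from h⟧ = {x : ⟨x, h⟩ ∈ ⟦across from⟧} = {b, c, d, e, g, h, j, l}
⟦lawyer⟧ = {a, c, e, g, h, i, l}
… ∩ ⟦that sang⟧ = {a, c, e, g, h, i, l} ∩ {a, b, d, f, g, h, j} = {a, g, h}
… ∩ ⟦across from h⟧ = {a, g, h} ∩ {b, c, d, e, g, h, j, l} = {g, h}
So ⟦lawyer that sang across from h⟧ = {g, h}.

{g, h}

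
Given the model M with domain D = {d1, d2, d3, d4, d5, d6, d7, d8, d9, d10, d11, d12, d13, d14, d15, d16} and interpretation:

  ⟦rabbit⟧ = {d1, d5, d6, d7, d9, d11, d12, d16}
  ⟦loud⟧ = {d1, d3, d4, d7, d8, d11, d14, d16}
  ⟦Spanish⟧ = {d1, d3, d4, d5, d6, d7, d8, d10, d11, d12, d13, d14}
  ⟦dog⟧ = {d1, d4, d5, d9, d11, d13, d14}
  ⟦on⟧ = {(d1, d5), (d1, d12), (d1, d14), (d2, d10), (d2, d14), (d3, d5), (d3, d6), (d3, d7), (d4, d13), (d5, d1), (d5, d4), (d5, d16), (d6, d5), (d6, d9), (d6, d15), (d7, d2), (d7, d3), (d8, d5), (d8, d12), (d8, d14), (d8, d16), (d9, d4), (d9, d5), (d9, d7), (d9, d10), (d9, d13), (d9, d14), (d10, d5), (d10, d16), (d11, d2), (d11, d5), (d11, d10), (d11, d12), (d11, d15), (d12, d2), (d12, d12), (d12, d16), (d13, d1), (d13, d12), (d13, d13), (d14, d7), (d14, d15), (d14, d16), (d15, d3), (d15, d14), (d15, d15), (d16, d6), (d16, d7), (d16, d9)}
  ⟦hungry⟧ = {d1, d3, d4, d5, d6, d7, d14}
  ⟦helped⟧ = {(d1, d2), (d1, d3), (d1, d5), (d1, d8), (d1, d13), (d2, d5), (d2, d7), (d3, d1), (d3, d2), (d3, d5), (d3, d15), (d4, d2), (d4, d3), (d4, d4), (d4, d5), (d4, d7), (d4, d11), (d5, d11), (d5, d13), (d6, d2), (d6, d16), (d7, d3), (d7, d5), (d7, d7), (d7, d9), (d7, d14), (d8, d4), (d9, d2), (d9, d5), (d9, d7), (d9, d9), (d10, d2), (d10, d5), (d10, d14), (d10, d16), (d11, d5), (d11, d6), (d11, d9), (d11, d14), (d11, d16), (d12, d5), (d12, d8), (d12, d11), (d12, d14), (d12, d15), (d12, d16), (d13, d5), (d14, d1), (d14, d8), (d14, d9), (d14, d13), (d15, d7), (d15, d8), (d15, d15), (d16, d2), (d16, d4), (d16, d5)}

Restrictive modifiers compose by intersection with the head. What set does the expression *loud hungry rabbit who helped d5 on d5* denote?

{d1}

⟦who helped d5⟧ = {x : ⟨x, d5⟩ ∈ ⟦helped⟧} = {d1, d2, d3, d4, d7, d9, d10, d11, d12, d13, d16}
⟦on d5⟧ = {x : ⟨x, d5⟩ ∈ ⟦on⟧} = {d1, d3, d6, d8, d9, d10, d11}
⟦rabbit⟧ = {d1, d5, d6, d7, d9, d11, d12, d16}
… ∩ ⟦who helped d5⟧ = {d1, d5, d6, d7, d9, d11, d12, d16} ∩ {d1, d2, d3, d4, d7, d9, d10, d11, d12, d13, d16} = {d1, d7, d9, d11, d12, d16}
… ∩ ⟦on d5⟧ = {d1, d7, d9, d11, d12, d16} ∩ {d1, d3, d6, d8, d9, d10, d11} = {d1, d9, d11}
… ∩ ⟦loud⟧ = {d1, d9, d11} ∩ {d1, d3, d4, d7, d8, d11, d14, d16} = {d1, d11}
… ∩ ⟦hungry⟧ = {d1, d11} ∩ {d1, d3, d4, d5, d6, d7, d14} = {d1}
So ⟦loud hungry rabbit who helped d5 on d5⟧ = {d1}.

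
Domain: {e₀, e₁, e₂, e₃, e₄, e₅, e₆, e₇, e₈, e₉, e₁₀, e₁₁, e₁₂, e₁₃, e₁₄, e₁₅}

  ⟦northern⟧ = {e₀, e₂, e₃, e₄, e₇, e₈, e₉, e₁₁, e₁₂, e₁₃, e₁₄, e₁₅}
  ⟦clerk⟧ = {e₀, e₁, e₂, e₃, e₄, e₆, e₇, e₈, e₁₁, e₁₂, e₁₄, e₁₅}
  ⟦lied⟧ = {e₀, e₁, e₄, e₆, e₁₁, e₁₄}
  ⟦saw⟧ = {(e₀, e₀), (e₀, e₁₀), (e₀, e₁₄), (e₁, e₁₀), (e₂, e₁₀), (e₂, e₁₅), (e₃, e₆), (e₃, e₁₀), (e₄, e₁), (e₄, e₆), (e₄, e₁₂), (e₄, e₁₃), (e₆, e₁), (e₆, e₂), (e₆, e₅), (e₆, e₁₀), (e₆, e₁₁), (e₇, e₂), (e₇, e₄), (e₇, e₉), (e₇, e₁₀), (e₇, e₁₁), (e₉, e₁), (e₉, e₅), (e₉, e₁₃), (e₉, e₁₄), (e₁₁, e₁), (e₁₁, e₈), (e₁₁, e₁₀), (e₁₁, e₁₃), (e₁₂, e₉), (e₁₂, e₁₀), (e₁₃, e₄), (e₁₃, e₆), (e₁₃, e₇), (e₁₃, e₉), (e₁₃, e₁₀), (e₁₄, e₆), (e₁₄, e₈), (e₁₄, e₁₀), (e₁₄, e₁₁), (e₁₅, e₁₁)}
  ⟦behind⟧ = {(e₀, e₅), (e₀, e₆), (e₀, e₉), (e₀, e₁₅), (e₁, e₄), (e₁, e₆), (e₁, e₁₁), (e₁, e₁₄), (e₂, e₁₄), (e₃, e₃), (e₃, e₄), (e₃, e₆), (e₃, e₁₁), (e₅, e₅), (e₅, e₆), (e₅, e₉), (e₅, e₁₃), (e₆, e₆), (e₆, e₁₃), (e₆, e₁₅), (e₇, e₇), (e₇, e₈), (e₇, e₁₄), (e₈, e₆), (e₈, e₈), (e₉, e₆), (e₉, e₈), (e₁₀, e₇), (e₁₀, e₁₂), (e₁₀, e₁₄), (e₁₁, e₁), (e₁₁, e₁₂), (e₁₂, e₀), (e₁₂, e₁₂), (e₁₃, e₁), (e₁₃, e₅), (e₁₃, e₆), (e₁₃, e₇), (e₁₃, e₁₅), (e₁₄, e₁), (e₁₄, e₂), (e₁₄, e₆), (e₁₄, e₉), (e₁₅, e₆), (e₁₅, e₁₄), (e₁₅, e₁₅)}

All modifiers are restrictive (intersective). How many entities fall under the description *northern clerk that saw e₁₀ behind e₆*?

⟦that saw e₁₀⟧ = {x : ⟨x, e₁₀⟩ ∈ ⟦saw⟧} = {e₀, e₁, e₂, e₃, e₆, e₇, e₁₁, e₁₂, e₁₃, e₁₄}
⟦behind e₆⟧ = {x : ⟨x, e₆⟩ ∈ ⟦behind⟧} = {e₀, e₁, e₃, e₅, e₆, e₈, e₉, e₁₃, e₁₄, e₁₅}
⟦clerk⟧ = {e₀, e₁, e₂, e₃, e₄, e₆, e₇, e₈, e₁₁, e₁₂, e₁₄, e₁₅}
… ∩ ⟦that saw e₁₀⟧ = {e₀, e₁, e₂, e₃, e₄, e₆, e₇, e₈, e₁₁, e₁₂, e₁₄, e₁₅} ∩ {e₀, e₁, e₂, e₃, e₆, e₇, e₁₁, e₁₂, e₁₃, e₁₄} = {e₀, e₁, e₂, e₃, e₆, e₇, e₁₁, e₁₂, e₁₄}
… ∩ ⟦behind e₆⟧ = {e₀, e₁, e₂, e₃, e₆, e₇, e₁₁, e₁₂, e₁₄} ∩ {e₀, e₁, e₃, e₅, e₆, e₈, e₉, e₁₃, e₁₄, e₁₅} = {e₀, e₁, e₃, e₆, e₁₄}
… ∩ ⟦northern⟧ = {e₀, e₁, e₃, e₆, e₁₄} ∩ {e₀, e₂, e₃, e₄, e₇, e₈, e₉, e₁₁, e₁₂, e₁₃, e₁₄, e₁₅} = {e₀, e₃, e₁₄}
⟦northern clerk that saw e₁₀ behind e₆⟧ = {e₀, e₃, e₁₄}, so the cardinality is 3.

3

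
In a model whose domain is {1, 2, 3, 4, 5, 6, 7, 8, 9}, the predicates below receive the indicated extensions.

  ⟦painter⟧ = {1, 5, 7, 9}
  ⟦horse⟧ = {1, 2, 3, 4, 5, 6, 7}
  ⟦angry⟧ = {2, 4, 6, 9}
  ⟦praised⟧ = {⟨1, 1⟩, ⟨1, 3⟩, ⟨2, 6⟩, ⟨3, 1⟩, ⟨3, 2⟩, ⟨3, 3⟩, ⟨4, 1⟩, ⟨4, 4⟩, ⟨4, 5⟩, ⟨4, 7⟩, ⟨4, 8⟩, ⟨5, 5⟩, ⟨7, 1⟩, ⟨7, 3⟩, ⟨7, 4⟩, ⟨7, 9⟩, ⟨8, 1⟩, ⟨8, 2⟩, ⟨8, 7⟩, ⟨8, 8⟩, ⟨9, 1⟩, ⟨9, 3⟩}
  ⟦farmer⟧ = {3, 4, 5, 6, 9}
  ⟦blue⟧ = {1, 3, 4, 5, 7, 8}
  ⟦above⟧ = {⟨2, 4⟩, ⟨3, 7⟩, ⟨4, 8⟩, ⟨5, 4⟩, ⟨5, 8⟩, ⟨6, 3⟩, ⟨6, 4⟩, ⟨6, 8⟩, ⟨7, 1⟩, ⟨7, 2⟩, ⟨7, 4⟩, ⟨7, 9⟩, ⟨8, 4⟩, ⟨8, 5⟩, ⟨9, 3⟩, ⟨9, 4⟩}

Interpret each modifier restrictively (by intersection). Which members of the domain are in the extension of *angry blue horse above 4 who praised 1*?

{ }

⟦above 4⟧ = {x : ⟨x, 4⟩ ∈ ⟦above⟧} = {2, 5, 6, 7, 8, 9}
⟦who praised 1⟧ = {x : ⟨x, 1⟩ ∈ ⟦praised⟧} = {1, 3, 4, 7, 8, 9}
⟦horse⟧ = {1, 2, 3, 4, 5, 6, 7}
… ∩ ⟦above 4⟧ = {1, 2, 3, 4, 5, 6, 7} ∩ {2, 5, 6, 7, 8, 9} = {2, 5, 6, 7}
… ∩ ⟦who praised 1⟧ = {2, 5, 6, 7} ∩ {1, 3, 4, 7, 8, 9} = {7}
… ∩ ⟦angry⟧ = {7} ∩ {2, 4, 6, 9} = ∅
… ∩ ⟦blue⟧ = ∅ ∩ {1, 3, 4, 5, 7, 8} = ∅
So ⟦angry blue horse above 4 who praised 1⟧ = { }.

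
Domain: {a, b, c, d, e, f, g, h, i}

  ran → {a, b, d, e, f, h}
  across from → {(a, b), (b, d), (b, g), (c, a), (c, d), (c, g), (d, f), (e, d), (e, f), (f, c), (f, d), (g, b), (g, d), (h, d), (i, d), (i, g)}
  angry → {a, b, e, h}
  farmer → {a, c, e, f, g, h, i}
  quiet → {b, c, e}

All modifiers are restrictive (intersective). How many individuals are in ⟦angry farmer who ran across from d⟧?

⟦who ran⟧ = ⟦ran⟧ = {a, b, d, e, f, h}
⟦across from d⟧ = {x : ⟨x, d⟩ ∈ ⟦across from⟧} = {b, c, e, f, g, h, i}
⟦farmer⟧ = {a, c, e, f, g, h, i}
… ∩ ⟦who ran⟧ = {a, c, e, f, g, h, i} ∩ {a, b, d, e, f, h} = {a, e, f, h}
… ∩ ⟦across from d⟧ = {a, e, f, h} ∩ {b, c, e, f, g, h, i} = {e, f, h}
… ∩ ⟦angry⟧ = {e, f, h} ∩ {a, b, e, h} = {e, h}
⟦angry farmer who ran across from d⟧ = {e, h}, so the cardinality is 2.

2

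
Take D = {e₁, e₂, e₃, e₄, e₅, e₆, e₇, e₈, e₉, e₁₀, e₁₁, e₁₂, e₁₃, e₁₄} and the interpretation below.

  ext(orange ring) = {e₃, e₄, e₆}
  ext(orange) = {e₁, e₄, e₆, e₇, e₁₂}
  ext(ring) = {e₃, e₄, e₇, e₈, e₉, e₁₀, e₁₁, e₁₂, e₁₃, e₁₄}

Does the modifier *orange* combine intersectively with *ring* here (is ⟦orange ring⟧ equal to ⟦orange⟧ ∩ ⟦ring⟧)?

no

⟦orange⟧ ∩ ⟦ring⟧ = {e₁, e₄, e₆, e₇, e₁₂} ∩ {e₃, e₄, e₇, e₈, e₉, e₁₀, e₁₁, e₁₂, e₁₃, e₁₄} = {e₄, e₇, e₁₂}
Observed ⟦orange ring⟧ = {e₃, e₄, e₆}.
These differ, so the modifier is not intersective in this model.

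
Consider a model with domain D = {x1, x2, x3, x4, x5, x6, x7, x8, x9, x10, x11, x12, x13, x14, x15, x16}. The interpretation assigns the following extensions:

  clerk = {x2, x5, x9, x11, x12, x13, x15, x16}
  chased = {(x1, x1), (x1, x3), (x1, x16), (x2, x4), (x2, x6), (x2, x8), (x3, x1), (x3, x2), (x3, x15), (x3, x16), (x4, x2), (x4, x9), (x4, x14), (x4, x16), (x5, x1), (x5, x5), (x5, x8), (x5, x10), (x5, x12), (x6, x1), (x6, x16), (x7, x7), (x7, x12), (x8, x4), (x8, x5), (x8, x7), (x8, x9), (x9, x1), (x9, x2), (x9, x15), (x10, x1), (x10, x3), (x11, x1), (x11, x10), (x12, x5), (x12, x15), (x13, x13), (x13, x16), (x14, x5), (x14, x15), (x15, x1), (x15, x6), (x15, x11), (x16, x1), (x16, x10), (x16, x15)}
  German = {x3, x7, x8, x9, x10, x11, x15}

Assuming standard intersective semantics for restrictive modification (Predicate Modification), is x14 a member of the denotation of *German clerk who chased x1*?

⟦who chased x1⟧ = {x : ⟨x, x1⟩ ∈ ⟦chased⟧} = {x1, x3, x5, x6, x9, x10, x11, x15, x16}
⟦clerk⟧ = {x2, x5, x9, x11, x12, x13, x15, x16}
… ∩ ⟦who chased x1⟧ = {x2, x5, x9, x11, x12, x13, x15, x16} ∩ {x1, x3, x5, x6, x9, x10, x11, x15, x16} = {x5, x9, x11, x15, x16}
… ∩ ⟦German⟧ = {x5, x9, x11, x15, x16} ∩ {x3, x7, x8, x9, x10, x11, x15} = {x9, x11, x15}
⟦German clerk who chased x1⟧ = {x9, x11, x15}; x14 ∉ this set.

no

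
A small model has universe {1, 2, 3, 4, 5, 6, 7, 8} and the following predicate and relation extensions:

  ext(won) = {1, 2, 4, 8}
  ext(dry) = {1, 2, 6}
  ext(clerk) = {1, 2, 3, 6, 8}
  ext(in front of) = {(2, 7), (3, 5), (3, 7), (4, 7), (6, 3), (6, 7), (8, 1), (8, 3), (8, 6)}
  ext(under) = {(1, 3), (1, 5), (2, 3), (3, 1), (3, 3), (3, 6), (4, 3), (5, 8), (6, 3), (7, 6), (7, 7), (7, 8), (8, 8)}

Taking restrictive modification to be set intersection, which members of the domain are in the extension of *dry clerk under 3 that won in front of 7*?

{2}

⟦under 3⟧ = {x : ⟨x, 3⟩ ∈ ⟦under⟧} = {1, 2, 3, 4, 6}
⟦that won⟧ = ⟦won⟧ = {1, 2, 4, 8}
⟦in front of 7⟧ = {x : ⟨x, 7⟩ ∈ ⟦in front of⟧} = {2, 3, 4, 6}
⟦clerk⟧ = {1, 2, 3, 6, 8}
… ∩ ⟦under 3⟧ = {1, 2, 3, 6, 8} ∩ {1, 2, 3, 4, 6} = {1, 2, 3, 6}
… ∩ ⟦that won⟧ = {1, 2, 3, 6} ∩ {1, 2, 4, 8} = {1, 2}
… ∩ ⟦in front of 7⟧ = {1, 2} ∩ {2, 3, 4, 6} = {2}
… ∩ ⟦dry⟧ = {2} ∩ {1, 2, 6} = {2}
So ⟦dry clerk under 3 that won in front of 7⟧ = {2}.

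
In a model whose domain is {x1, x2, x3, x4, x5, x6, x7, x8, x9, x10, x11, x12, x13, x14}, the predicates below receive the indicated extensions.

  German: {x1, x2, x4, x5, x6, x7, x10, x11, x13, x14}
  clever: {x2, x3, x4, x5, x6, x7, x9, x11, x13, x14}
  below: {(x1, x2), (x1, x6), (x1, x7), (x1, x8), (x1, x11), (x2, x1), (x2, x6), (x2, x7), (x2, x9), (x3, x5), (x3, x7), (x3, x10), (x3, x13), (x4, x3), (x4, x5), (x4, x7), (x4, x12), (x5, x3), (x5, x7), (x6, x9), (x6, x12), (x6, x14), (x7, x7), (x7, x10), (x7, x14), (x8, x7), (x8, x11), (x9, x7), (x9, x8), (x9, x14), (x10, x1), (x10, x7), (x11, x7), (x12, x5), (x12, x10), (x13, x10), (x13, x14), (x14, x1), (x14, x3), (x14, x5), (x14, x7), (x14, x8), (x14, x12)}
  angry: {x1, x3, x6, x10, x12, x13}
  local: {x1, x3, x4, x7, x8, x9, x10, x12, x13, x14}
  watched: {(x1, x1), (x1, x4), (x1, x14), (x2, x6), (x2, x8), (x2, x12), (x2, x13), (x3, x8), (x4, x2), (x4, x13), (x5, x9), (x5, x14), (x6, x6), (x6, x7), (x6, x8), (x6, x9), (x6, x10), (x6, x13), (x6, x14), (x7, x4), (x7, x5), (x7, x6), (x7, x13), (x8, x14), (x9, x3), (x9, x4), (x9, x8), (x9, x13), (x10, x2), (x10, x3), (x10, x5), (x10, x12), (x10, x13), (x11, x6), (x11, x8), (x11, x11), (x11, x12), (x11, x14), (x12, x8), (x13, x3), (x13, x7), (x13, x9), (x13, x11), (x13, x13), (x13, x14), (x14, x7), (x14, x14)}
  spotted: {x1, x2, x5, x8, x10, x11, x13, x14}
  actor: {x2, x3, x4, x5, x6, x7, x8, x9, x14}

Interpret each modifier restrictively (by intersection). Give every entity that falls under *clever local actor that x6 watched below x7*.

{x7, x9, x14}

⟦that x6 watched⟧ = {x : ⟨x6, x⟩ ∈ ⟦watched⟧} = {x6, x7, x8, x9, x10, x13, x14}
⟦below x7⟧ = {x : ⟨x, x7⟩ ∈ ⟦below⟧} = {x1, x2, x3, x4, x5, x7, x8, x9, x10, x11, x14}
⟦actor⟧ = {x2, x3, x4, x5, x6, x7, x8, x9, x14}
… ∩ ⟦that x6 watched⟧ = {x2, x3, x4, x5, x6, x7, x8, x9, x14} ∩ {x6, x7, x8, x9, x10, x13, x14} = {x6, x7, x8, x9, x14}
… ∩ ⟦below x7⟧ = {x6, x7, x8, x9, x14} ∩ {x1, x2, x3, x4, x5, x7, x8, x9, x10, x11, x14} = {x7, x8, x9, x14}
… ∩ ⟦clever⟧ = {x7, x8, x9, x14} ∩ {x2, x3, x4, x5, x6, x7, x9, x11, x13, x14} = {x7, x9, x14}
… ∩ ⟦local⟧ = {x7, x9, x14} ∩ {x1, x3, x4, x7, x8, x9, x10, x12, x13, x14} = {x7, x9, x14}
So ⟦clever local actor that x6 watched below x7⟧ = {x7, x9, x14}.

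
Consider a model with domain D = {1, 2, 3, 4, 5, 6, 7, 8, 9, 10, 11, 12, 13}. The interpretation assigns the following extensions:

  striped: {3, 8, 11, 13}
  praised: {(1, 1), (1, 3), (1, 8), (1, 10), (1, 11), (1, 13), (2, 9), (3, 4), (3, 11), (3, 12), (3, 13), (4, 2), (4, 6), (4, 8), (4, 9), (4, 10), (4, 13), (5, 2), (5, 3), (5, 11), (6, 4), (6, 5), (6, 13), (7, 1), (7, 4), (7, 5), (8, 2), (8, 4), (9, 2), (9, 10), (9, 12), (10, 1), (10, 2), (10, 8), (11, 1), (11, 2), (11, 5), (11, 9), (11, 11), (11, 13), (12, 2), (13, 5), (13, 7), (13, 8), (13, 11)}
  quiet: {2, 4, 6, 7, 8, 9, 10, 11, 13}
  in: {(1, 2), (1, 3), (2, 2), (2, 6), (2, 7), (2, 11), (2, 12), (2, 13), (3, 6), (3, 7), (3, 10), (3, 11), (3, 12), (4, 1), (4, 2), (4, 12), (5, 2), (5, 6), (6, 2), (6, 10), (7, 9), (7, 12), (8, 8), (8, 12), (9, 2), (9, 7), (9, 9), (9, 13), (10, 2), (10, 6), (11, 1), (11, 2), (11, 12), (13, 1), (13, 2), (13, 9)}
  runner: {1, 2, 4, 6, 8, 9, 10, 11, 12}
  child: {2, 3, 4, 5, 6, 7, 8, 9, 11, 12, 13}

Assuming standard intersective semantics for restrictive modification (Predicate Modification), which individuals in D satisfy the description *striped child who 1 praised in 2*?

{11, 13}

⟦who 1 praised⟧ = {x : ⟨1, x⟩ ∈ ⟦praised⟧} = {1, 3, 8, 10, 11, 13}
⟦in 2⟧ = {x : ⟨x, 2⟩ ∈ ⟦in⟧} = {1, 2, 4, 5, 6, 9, 10, 11, 13}
⟦child⟧ = {2, 3, 4, 5, 6, 7, 8, 9, 11, 12, 13}
… ∩ ⟦who 1 praised⟧ = {2, 3, 4, 5, 6, 7, 8, 9, 11, 12, 13} ∩ {1, 3, 8, 10, 11, 13} = {3, 8, 11, 13}
… ∩ ⟦in 2⟧ = {3, 8, 11, 13} ∩ {1, 2, 4, 5, 6, 9, 10, 11, 13} = {11, 13}
… ∩ ⟦striped⟧ = {11, 13} ∩ {3, 8, 11, 13} = {11, 13}
So ⟦striped child who 1 praised in 2⟧ = {11, 13}.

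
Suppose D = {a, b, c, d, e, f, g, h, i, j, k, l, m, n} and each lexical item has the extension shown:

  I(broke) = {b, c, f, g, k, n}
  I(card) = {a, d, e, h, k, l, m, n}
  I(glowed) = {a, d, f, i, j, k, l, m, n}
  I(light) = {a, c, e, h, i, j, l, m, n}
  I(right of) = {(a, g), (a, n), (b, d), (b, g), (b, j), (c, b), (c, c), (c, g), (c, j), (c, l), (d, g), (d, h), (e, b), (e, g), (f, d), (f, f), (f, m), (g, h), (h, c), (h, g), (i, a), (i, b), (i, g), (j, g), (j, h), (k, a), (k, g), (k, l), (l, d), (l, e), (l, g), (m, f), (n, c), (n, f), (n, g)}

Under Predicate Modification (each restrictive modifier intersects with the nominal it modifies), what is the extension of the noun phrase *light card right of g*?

{a, e, h, l, n}

⟦right of g⟧ = {x : ⟨x, g⟩ ∈ ⟦right of⟧} = {a, b, c, d, e, h, i, j, k, l, n}
⟦card⟧ = {a, d, e, h, k, l, m, n}
… ∩ ⟦right of g⟧ = {a, d, e, h, k, l, m, n} ∩ {a, b, c, d, e, h, i, j, k, l, n} = {a, d, e, h, k, l, n}
… ∩ ⟦light⟧ = {a, d, e, h, k, l, n} ∩ {a, c, e, h, i, j, l, m, n} = {a, e, h, l, n}
So ⟦light card right of g⟧ = {a, e, h, l, n}.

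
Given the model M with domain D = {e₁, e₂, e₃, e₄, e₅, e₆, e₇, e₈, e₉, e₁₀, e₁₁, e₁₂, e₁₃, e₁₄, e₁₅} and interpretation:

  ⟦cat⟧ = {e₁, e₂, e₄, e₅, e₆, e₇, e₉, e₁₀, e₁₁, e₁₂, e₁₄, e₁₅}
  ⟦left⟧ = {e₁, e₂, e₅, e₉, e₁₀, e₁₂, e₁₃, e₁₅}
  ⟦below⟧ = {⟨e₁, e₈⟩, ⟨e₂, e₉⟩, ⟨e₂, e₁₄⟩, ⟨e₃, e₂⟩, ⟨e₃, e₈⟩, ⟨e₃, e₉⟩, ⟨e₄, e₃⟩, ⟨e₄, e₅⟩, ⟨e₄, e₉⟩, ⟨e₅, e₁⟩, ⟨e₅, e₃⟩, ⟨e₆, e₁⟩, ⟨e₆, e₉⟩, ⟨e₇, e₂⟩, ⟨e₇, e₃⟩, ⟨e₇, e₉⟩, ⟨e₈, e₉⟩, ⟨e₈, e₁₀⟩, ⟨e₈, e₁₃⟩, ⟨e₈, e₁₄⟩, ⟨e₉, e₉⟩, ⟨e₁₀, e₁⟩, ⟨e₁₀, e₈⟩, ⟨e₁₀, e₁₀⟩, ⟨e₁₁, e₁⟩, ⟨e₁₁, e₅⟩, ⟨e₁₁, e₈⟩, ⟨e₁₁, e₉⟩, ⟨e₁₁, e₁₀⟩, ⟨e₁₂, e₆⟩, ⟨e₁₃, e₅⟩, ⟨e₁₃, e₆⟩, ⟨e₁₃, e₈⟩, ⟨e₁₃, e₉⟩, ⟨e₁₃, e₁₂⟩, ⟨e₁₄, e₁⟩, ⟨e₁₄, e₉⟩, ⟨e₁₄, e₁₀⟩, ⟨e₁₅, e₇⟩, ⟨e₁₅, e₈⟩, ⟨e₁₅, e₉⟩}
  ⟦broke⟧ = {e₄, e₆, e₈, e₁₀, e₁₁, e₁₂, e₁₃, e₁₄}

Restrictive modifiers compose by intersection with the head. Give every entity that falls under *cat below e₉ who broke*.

{e₄, e₆, e₁₁, e₁₄}

⟦below e₉⟧ = {x : ⟨x, e₉⟩ ∈ ⟦below⟧} = {e₂, e₃, e₄, e₆, e₇, e₈, e₉, e₁₁, e₁₃, e₁₄, e₁₅}
⟦who broke⟧ = ⟦broke⟧ = {e₄, e₆, e₈, e₁₀, e₁₁, e₁₂, e₁₃, e₁₄}
⟦cat⟧ = {e₁, e₂, e₄, e₅, e₆, e₇, e₉, e₁₀, e₁₁, e₁₂, e₁₄, e₁₅}
… ∩ ⟦below e₉⟧ = {e₁, e₂, e₄, e₅, e₆, e₇, e₉, e₁₀, e₁₁, e₁₂, e₁₄, e₁₅} ∩ {e₂, e₃, e₄, e₆, e₇, e₈, e₉, e₁₁, e₁₃, e₁₄, e₁₅} = {e₂, e₄, e₆, e₇, e₉, e₁₁, e₁₄, e₁₅}
… ∩ ⟦who broke⟧ = {e₂, e₄, e₆, e₇, e₉, e₁₁, e₁₄, e₁₅} ∩ {e₄, e₆, e₈, e₁₀, e₁₁, e₁₂, e₁₃, e₁₄} = {e₄, e₆, e₁₁, e₁₄}
So ⟦cat below e₉ who broke⟧ = {e₄, e₆, e₁₁, e₁₄}.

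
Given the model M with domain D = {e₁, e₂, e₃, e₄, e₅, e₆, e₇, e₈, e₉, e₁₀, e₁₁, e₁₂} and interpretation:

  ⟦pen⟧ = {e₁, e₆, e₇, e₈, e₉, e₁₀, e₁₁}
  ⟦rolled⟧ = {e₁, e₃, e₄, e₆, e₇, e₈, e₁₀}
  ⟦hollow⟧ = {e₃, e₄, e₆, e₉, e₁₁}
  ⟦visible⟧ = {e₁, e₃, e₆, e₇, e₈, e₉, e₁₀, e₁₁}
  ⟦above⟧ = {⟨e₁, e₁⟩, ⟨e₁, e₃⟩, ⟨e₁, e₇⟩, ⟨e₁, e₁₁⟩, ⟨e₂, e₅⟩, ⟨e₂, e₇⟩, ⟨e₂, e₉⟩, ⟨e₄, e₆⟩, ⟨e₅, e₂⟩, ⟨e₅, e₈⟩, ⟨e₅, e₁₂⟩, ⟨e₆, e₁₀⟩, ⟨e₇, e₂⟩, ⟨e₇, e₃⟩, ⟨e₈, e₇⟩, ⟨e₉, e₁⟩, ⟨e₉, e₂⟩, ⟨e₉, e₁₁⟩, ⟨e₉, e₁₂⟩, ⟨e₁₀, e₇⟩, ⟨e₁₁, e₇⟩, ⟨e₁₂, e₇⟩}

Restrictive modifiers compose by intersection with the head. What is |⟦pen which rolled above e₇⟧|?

⟦which rolled⟧ = ⟦rolled⟧ = {e₁, e₃, e₄, e₆, e₇, e₈, e₁₀}
⟦above e₇⟧ = {x : ⟨x, e₇⟩ ∈ ⟦above⟧} = {e₁, e₂, e₈, e₁₀, e₁₁, e₁₂}
⟦pen⟧ = {e₁, e₆, e₇, e₈, e₉, e₁₀, e₁₁}
… ∩ ⟦which rolled⟧ = {e₁, e₆, e₇, e₈, e₉, e₁₀, e₁₁} ∩ {e₁, e₃, e₄, e₆, e₇, e₈, e₁₀} = {e₁, e₆, e₇, e₈, e₁₀}
… ∩ ⟦above e₇⟧ = {e₁, e₆, e₇, e₈, e₁₀} ∩ {e₁, e₂, e₈, e₁₀, e₁₁, e₁₂} = {e₁, e₈, e₁₀}
⟦pen which rolled above e₇⟧ = {e₁, e₈, e₁₀}, so the cardinality is 3.

3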